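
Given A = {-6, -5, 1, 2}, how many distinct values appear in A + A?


A + A = {a + a' : a, a' ∈ A}; |A| = 4.
General bounds: 2|A| - 1 ≤ |A + A| ≤ |A|(|A|+1)/2, i.e. 7 ≤ |A + A| ≤ 10.
Lower bound 2|A|-1 is attained iff A is an arithmetic progression.
Enumerate sums a + a' for a ≤ a' (symmetric, so this suffices):
a = -6: -6+-6=-12, -6+-5=-11, -6+1=-5, -6+2=-4
a = -5: -5+-5=-10, -5+1=-4, -5+2=-3
a = 1: 1+1=2, 1+2=3
a = 2: 2+2=4
Distinct sums: {-12, -11, -10, -5, -4, -3, 2, 3, 4}
|A + A| = 9

|A + A| = 9


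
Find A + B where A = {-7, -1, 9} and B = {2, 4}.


A + B = {a + b : a ∈ A, b ∈ B}.
Enumerate all |A|·|B| = 3·2 = 6 pairs (a, b) and collect distinct sums.
a = -7: -7+2=-5, -7+4=-3
a = -1: -1+2=1, -1+4=3
a = 9: 9+2=11, 9+4=13
Collecting distinct sums: A + B = {-5, -3, 1, 3, 11, 13}
|A + B| = 6

A + B = {-5, -3, 1, 3, 11, 13}


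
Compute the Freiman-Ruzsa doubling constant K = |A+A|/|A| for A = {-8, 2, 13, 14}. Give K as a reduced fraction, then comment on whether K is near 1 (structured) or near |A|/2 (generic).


|A| = 4.
Compute A + A by enumerating all 16 pairs.
A + A = {-16, -6, 4, 5, 6, 15, 16, 26, 27, 28}, so |A + A| = 10.
K = |A + A| / |A| = 10/4 = 5/2 ≈ 2.5000.
Reference: AP of size 4 gives K = 7/4 ≈ 1.7500; a fully generic set of size 4 gives K ≈ 2.5000.

|A| = 4, |A + A| = 10, K = 10/4 = 5/2.


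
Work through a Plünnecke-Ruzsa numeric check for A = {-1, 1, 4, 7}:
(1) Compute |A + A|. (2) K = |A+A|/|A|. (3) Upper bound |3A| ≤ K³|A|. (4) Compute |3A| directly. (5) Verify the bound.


|A| = 4.
Step 1: Compute A + A by enumerating all 16 pairs.
A + A = {-2, 0, 2, 3, 5, 6, 8, 11, 14}, so |A + A| = 9.
Step 2: Doubling constant K = |A + A|/|A| = 9/4 = 9/4 ≈ 2.2500.
Step 3: Plünnecke-Ruzsa gives |3A| ≤ K³·|A| = (2.2500)³ · 4 ≈ 45.5625.
Step 4: Compute 3A = A + A + A directly by enumerating all triples (a,b,c) ∈ A³; |3A| = 16.
Step 5: Check 16 ≤ 45.5625? Yes ✓.

K = 9/4, Plünnecke-Ruzsa bound K³|A| ≈ 45.5625, |3A| = 16, inequality holds.


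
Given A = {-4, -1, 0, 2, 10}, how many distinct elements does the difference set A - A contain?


A - A = {a - a' : a, a' ∈ A}; |A| = 5.
Bounds: 2|A|-1 ≤ |A - A| ≤ |A|² - |A| + 1, i.e. 9 ≤ |A - A| ≤ 21.
Note: 0 ∈ A - A always (from a - a). The set is symmetric: if d ∈ A - A then -d ∈ A - A.
Enumerate nonzero differences d = a - a' with a > a' (then include -d):
Positive differences: {1, 2, 3, 4, 6, 8, 10, 11, 14}
Full difference set: {0} ∪ (positive diffs) ∪ (negative diffs).
|A - A| = 1 + 2·9 = 19 (matches direct enumeration: 19).

|A - A| = 19


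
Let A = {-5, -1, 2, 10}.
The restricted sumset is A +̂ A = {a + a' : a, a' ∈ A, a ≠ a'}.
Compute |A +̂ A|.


Restricted sumset: A +̂ A = {a + a' : a ∈ A, a' ∈ A, a ≠ a'}.
Equivalently, take A + A and drop any sum 2a that is achievable ONLY as a + a for a ∈ A (i.e. sums representable only with equal summands).
Enumerate pairs (a, a') with a < a' (symmetric, so each unordered pair gives one sum; this covers all a ≠ a'):
  -5 + -1 = -6
  -5 + 2 = -3
  -5 + 10 = 5
  -1 + 2 = 1
  -1 + 10 = 9
  2 + 10 = 12
Collected distinct sums: {-6, -3, 1, 5, 9, 12}
|A +̂ A| = 6
(Reference bound: |A +̂ A| ≥ 2|A| - 3 for |A| ≥ 2, with |A| = 4 giving ≥ 5.)

|A +̂ A| = 6


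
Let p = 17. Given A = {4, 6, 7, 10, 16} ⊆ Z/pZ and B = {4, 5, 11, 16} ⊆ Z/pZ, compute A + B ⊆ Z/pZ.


Work in Z/17Z: reduce every sum a + b modulo 17.
Enumerate all 20 pairs:
a = 4: 4+4=8, 4+5=9, 4+11=15, 4+16=3
a = 6: 6+4=10, 6+5=11, 6+11=0, 6+16=5
a = 7: 7+4=11, 7+5=12, 7+11=1, 7+16=6
a = 10: 10+4=14, 10+5=15, 10+11=4, 10+16=9
a = 16: 16+4=3, 16+5=4, 16+11=10, 16+16=15
Distinct residues collected: {0, 1, 3, 4, 5, 6, 8, 9, 10, 11, 12, 14, 15}
|A + B| = 13 (out of 17 total residues).

A + B = {0, 1, 3, 4, 5, 6, 8, 9, 10, 11, 12, 14, 15}


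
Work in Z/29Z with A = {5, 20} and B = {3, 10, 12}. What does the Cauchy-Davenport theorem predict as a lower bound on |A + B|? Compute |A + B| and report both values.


Cauchy-Davenport: |A + B| ≥ min(p, |A| + |B| - 1) for A, B nonempty in Z/pZ.
|A| = 2, |B| = 3, p = 29.
CD lower bound = min(29, 2 + 3 - 1) = min(29, 4) = 4.
Compute A + B mod 29 directly:
a = 5: 5+3=8, 5+10=15, 5+12=17
a = 20: 20+3=23, 20+10=1, 20+12=3
A + B = {1, 3, 8, 15, 17, 23}, so |A + B| = 6.
Verify: 6 ≥ 4? Yes ✓.

CD lower bound = 4, actual |A + B| = 6.


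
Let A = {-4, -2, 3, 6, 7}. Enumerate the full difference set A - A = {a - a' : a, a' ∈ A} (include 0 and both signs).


A - A = {a - a' : a, a' ∈ A}.
Compute a - a' for each ordered pair (a, a'):
a = -4: -4--4=0, -4--2=-2, -4-3=-7, -4-6=-10, -4-7=-11
a = -2: -2--4=2, -2--2=0, -2-3=-5, -2-6=-8, -2-7=-9
a = 3: 3--4=7, 3--2=5, 3-3=0, 3-6=-3, 3-7=-4
a = 6: 6--4=10, 6--2=8, 6-3=3, 6-6=0, 6-7=-1
a = 7: 7--4=11, 7--2=9, 7-3=4, 7-6=1, 7-7=0
Collecting distinct values (and noting 0 appears from a-a):
A - A = {-11, -10, -9, -8, -7, -5, -4, -3, -2, -1, 0, 1, 2, 3, 4, 5, 7, 8, 9, 10, 11}
|A - A| = 21

A - A = {-11, -10, -9, -8, -7, -5, -4, -3, -2, -1, 0, 1, 2, 3, 4, 5, 7, 8, 9, 10, 11}


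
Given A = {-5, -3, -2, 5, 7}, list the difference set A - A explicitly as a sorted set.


A - A = {a - a' : a, a' ∈ A}.
Compute a - a' for each ordered pair (a, a'):
a = -5: -5--5=0, -5--3=-2, -5--2=-3, -5-5=-10, -5-7=-12
a = -3: -3--5=2, -3--3=0, -3--2=-1, -3-5=-8, -3-7=-10
a = -2: -2--5=3, -2--3=1, -2--2=0, -2-5=-7, -2-7=-9
a = 5: 5--5=10, 5--3=8, 5--2=7, 5-5=0, 5-7=-2
a = 7: 7--5=12, 7--3=10, 7--2=9, 7-5=2, 7-7=0
Collecting distinct values (and noting 0 appears from a-a):
A - A = {-12, -10, -9, -8, -7, -3, -2, -1, 0, 1, 2, 3, 7, 8, 9, 10, 12}
|A - A| = 17

A - A = {-12, -10, -9, -8, -7, -3, -2, -1, 0, 1, 2, 3, 7, 8, 9, 10, 12}


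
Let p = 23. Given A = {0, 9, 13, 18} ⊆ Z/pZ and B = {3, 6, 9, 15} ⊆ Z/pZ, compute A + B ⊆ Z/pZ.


Work in Z/23Z: reduce every sum a + b modulo 23.
Enumerate all 16 pairs:
a = 0: 0+3=3, 0+6=6, 0+9=9, 0+15=15
a = 9: 9+3=12, 9+6=15, 9+9=18, 9+15=1
a = 13: 13+3=16, 13+6=19, 13+9=22, 13+15=5
a = 18: 18+3=21, 18+6=1, 18+9=4, 18+15=10
Distinct residues collected: {1, 3, 4, 5, 6, 9, 10, 12, 15, 16, 18, 19, 21, 22}
|A + B| = 14 (out of 23 total residues).

A + B = {1, 3, 4, 5, 6, 9, 10, 12, 15, 16, 18, 19, 21, 22}


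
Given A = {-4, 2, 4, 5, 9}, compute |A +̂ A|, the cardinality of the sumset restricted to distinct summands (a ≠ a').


Restricted sumset: A +̂ A = {a + a' : a ∈ A, a' ∈ A, a ≠ a'}.
Equivalently, take A + A and drop any sum 2a that is achievable ONLY as a + a for a ∈ A (i.e. sums representable only with equal summands).
Enumerate pairs (a, a') with a < a' (symmetric, so each unordered pair gives one sum; this covers all a ≠ a'):
  -4 + 2 = -2
  -4 + 4 = 0
  -4 + 5 = 1
  -4 + 9 = 5
  2 + 4 = 6
  2 + 5 = 7
  2 + 9 = 11
  4 + 5 = 9
  4 + 9 = 13
  5 + 9 = 14
Collected distinct sums: {-2, 0, 1, 5, 6, 7, 9, 11, 13, 14}
|A +̂ A| = 10
(Reference bound: |A +̂ A| ≥ 2|A| - 3 for |A| ≥ 2, with |A| = 5 giving ≥ 7.)

|A +̂ A| = 10


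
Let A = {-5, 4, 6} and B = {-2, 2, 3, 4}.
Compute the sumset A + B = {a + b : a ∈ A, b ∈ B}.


A + B = {a + b : a ∈ A, b ∈ B}.
Enumerate all |A|·|B| = 3·4 = 12 pairs (a, b) and collect distinct sums.
a = -5: -5+-2=-7, -5+2=-3, -5+3=-2, -5+4=-1
a = 4: 4+-2=2, 4+2=6, 4+3=7, 4+4=8
a = 6: 6+-2=4, 6+2=8, 6+3=9, 6+4=10
Collecting distinct sums: A + B = {-7, -3, -2, -1, 2, 4, 6, 7, 8, 9, 10}
|A + B| = 11

A + B = {-7, -3, -2, -1, 2, 4, 6, 7, 8, 9, 10}


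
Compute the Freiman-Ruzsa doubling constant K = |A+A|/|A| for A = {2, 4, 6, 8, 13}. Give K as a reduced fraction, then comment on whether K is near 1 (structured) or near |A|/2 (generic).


|A| = 5.
Compute A + A by enumerating all 25 pairs.
A + A = {4, 6, 8, 10, 12, 14, 15, 16, 17, 19, 21, 26}, so |A + A| = 12.
K = |A + A| / |A| = 12/5 (already in lowest terms) ≈ 2.4000.
Reference: AP of size 5 gives K = 9/5 ≈ 1.8000; a fully generic set of size 5 gives K ≈ 3.0000.

|A| = 5, |A + A| = 12, K = 12/5.


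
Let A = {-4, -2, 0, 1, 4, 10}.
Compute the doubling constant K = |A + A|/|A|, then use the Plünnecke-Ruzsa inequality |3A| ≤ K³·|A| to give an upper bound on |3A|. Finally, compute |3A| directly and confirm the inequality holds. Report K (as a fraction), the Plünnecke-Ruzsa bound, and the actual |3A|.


|A| = 6.
Step 1: Compute A + A by enumerating all 36 pairs.
A + A = {-8, -6, -4, -3, -2, -1, 0, 1, 2, 4, 5, 6, 8, 10, 11, 14, 20}, so |A + A| = 17.
Step 2: Doubling constant K = |A + A|/|A| = 17/6 = 17/6 ≈ 2.8333.
Step 3: Plünnecke-Ruzsa gives |3A| ≤ K³·|A| = (2.8333)³ · 6 ≈ 136.4722.
Step 4: Compute 3A = A + A + A directly by enumerating all triples (a,b,c) ∈ A³; |3A| = 31.
Step 5: Check 31 ≤ 136.4722? Yes ✓.

K = 17/6, Plünnecke-Ruzsa bound K³|A| ≈ 136.4722, |3A| = 31, inequality holds.


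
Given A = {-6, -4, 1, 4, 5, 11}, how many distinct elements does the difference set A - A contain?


A - A = {a - a' : a, a' ∈ A}; |A| = 6.
Bounds: 2|A|-1 ≤ |A - A| ≤ |A|² - |A| + 1, i.e. 11 ≤ |A - A| ≤ 31.
Note: 0 ∈ A - A always (from a - a). The set is symmetric: if d ∈ A - A then -d ∈ A - A.
Enumerate nonzero differences d = a - a' with a > a' (then include -d):
Positive differences: {1, 2, 3, 4, 5, 6, 7, 8, 9, 10, 11, 15, 17}
Full difference set: {0} ∪ (positive diffs) ∪ (negative diffs).
|A - A| = 1 + 2·13 = 27 (matches direct enumeration: 27).

|A - A| = 27


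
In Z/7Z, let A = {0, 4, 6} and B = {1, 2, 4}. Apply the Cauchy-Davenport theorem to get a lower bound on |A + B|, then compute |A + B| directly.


Cauchy-Davenport: |A + B| ≥ min(p, |A| + |B| - 1) for A, B nonempty in Z/pZ.
|A| = 3, |B| = 3, p = 7.
CD lower bound = min(7, 3 + 3 - 1) = min(7, 5) = 5.
Compute A + B mod 7 directly:
a = 0: 0+1=1, 0+2=2, 0+4=4
a = 4: 4+1=5, 4+2=6, 4+4=1
a = 6: 6+1=0, 6+2=1, 6+4=3
A + B = {0, 1, 2, 3, 4, 5, 6}, so |A + B| = 7.
Verify: 7 ≥ 5? Yes ✓.

CD lower bound = 5, actual |A + B| = 7.


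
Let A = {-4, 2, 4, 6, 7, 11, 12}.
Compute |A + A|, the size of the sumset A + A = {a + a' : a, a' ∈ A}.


A + A = {a + a' : a, a' ∈ A}; |A| = 7.
General bounds: 2|A| - 1 ≤ |A + A| ≤ |A|(|A|+1)/2, i.e. 13 ≤ |A + A| ≤ 28.
Lower bound 2|A|-1 is attained iff A is an arithmetic progression.
Enumerate sums a + a' for a ≤ a' (symmetric, so this suffices):
a = -4: -4+-4=-8, -4+2=-2, -4+4=0, -4+6=2, -4+7=3, -4+11=7, -4+12=8
a = 2: 2+2=4, 2+4=6, 2+6=8, 2+7=9, 2+11=13, 2+12=14
a = 4: 4+4=8, 4+6=10, 4+7=11, 4+11=15, 4+12=16
a = 6: 6+6=12, 6+7=13, 6+11=17, 6+12=18
a = 7: 7+7=14, 7+11=18, 7+12=19
a = 11: 11+11=22, 11+12=23
a = 12: 12+12=24
Distinct sums: {-8, -2, 0, 2, 3, 4, 6, 7, 8, 9, 10, 11, 12, 13, 14, 15, 16, 17, 18, 19, 22, 23, 24}
|A + A| = 23

|A + A| = 23


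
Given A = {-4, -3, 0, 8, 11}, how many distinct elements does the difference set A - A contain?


A - A = {a - a' : a, a' ∈ A}; |A| = 5.
Bounds: 2|A|-1 ≤ |A - A| ≤ |A|² - |A| + 1, i.e. 9 ≤ |A - A| ≤ 21.
Note: 0 ∈ A - A always (from a - a). The set is symmetric: if d ∈ A - A then -d ∈ A - A.
Enumerate nonzero differences d = a - a' with a > a' (then include -d):
Positive differences: {1, 3, 4, 8, 11, 12, 14, 15}
Full difference set: {0} ∪ (positive diffs) ∪ (negative diffs).
|A - A| = 1 + 2·8 = 17 (matches direct enumeration: 17).

|A - A| = 17


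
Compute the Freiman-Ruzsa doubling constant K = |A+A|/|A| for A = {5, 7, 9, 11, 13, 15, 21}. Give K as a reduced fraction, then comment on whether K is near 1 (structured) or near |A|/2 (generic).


|A| = 7.
Compute A + A by enumerating all 49 pairs.
A + A = {10, 12, 14, 16, 18, 20, 22, 24, 26, 28, 30, 32, 34, 36, 42}, so |A + A| = 15.
K = |A + A| / |A| = 15/7 (already in lowest terms) ≈ 2.1429.
Reference: AP of size 7 gives K = 13/7 ≈ 1.8571; a fully generic set of size 7 gives K ≈ 4.0000.

|A| = 7, |A + A| = 15, K = 15/7.


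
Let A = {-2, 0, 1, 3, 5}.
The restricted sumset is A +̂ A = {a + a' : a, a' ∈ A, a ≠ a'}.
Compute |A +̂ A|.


Restricted sumset: A +̂ A = {a + a' : a ∈ A, a' ∈ A, a ≠ a'}.
Equivalently, take A + A and drop any sum 2a that is achievable ONLY as a + a for a ∈ A (i.e. sums representable only with equal summands).
Enumerate pairs (a, a') with a < a' (symmetric, so each unordered pair gives one sum; this covers all a ≠ a'):
  -2 + 0 = -2
  -2 + 1 = -1
  -2 + 3 = 1
  -2 + 5 = 3
  0 + 1 = 1
  0 + 3 = 3
  0 + 5 = 5
  1 + 3 = 4
  1 + 5 = 6
  3 + 5 = 8
Collected distinct sums: {-2, -1, 1, 3, 4, 5, 6, 8}
|A +̂ A| = 8
(Reference bound: |A +̂ A| ≥ 2|A| - 3 for |A| ≥ 2, with |A| = 5 giving ≥ 7.)

|A +̂ A| = 8


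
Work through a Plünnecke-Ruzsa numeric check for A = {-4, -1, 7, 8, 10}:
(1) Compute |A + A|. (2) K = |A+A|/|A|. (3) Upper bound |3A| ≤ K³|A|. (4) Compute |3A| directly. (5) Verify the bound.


|A| = 5.
Step 1: Compute A + A by enumerating all 25 pairs.
A + A = {-8, -5, -2, 3, 4, 6, 7, 9, 14, 15, 16, 17, 18, 20}, so |A + A| = 14.
Step 2: Doubling constant K = |A + A|/|A| = 14/5 = 14/5 ≈ 2.8000.
Step 3: Plünnecke-Ruzsa gives |3A| ≤ K³·|A| = (2.8000)³ · 5 ≈ 109.7600.
Step 4: Compute 3A = A + A + A directly by enumerating all triples (a,b,c) ∈ A³; |3A| = 29.
Step 5: Check 29 ≤ 109.7600? Yes ✓.

K = 14/5, Plünnecke-Ruzsa bound K³|A| ≈ 109.7600, |3A| = 29, inequality holds.


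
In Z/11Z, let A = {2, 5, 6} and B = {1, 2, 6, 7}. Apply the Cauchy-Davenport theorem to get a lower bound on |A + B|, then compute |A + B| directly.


Cauchy-Davenport: |A + B| ≥ min(p, |A| + |B| - 1) for A, B nonempty in Z/pZ.
|A| = 3, |B| = 4, p = 11.
CD lower bound = min(11, 3 + 4 - 1) = min(11, 6) = 6.
Compute A + B mod 11 directly:
a = 2: 2+1=3, 2+2=4, 2+6=8, 2+7=9
a = 5: 5+1=6, 5+2=7, 5+6=0, 5+7=1
a = 6: 6+1=7, 6+2=8, 6+6=1, 6+7=2
A + B = {0, 1, 2, 3, 4, 6, 7, 8, 9}, so |A + B| = 9.
Verify: 9 ≥ 6? Yes ✓.

CD lower bound = 6, actual |A + B| = 9.


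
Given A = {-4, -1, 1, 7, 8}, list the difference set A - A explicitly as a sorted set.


A - A = {a - a' : a, a' ∈ A}.
Compute a - a' for each ordered pair (a, a'):
a = -4: -4--4=0, -4--1=-3, -4-1=-5, -4-7=-11, -4-8=-12
a = -1: -1--4=3, -1--1=0, -1-1=-2, -1-7=-8, -1-8=-9
a = 1: 1--4=5, 1--1=2, 1-1=0, 1-7=-6, 1-8=-7
a = 7: 7--4=11, 7--1=8, 7-1=6, 7-7=0, 7-8=-1
a = 8: 8--4=12, 8--1=9, 8-1=7, 8-7=1, 8-8=0
Collecting distinct values (and noting 0 appears from a-a):
A - A = {-12, -11, -9, -8, -7, -6, -5, -3, -2, -1, 0, 1, 2, 3, 5, 6, 7, 8, 9, 11, 12}
|A - A| = 21

A - A = {-12, -11, -9, -8, -7, -6, -5, -3, -2, -1, 0, 1, 2, 3, 5, 6, 7, 8, 9, 11, 12}


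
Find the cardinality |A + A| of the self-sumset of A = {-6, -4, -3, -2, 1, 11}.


A + A = {a + a' : a, a' ∈ A}; |A| = 6.
General bounds: 2|A| - 1 ≤ |A + A| ≤ |A|(|A|+1)/2, i.e. 11 ≤ |A + A| ≤ 21.
Lower bound 2|A|-1 is attained iff A is an arithmetic progression.
Enumerate sums a + a' for a ≤ a' (symmetric, so this suffices):
a = -6: -6+-6=-12, -6+-4=-10, -6+-3=-9, -6+-2=-8, -6+1=-5, -6+11=5
a = -4: -4+-4=-8, -4+-3=-7, -4+-2=-6, -4+1=-3, -4+11=7
a = -3: -3+-3=-6, -3+-2=-5, -3+1=-2, -3+11=8
a = -2: -2+-2=-4, -2+1=-1, -2+11=9
a = 1: 1+1=2, 1+11=12
a = 11: 11+11=22
Distinct sums: {-12, -10, -9, -8, -7, -6, -5, -4, -3, -2, -1, 2, 5, 7, 8, 9, 12, 22}
|A + A| = 18

|A + A| = 18


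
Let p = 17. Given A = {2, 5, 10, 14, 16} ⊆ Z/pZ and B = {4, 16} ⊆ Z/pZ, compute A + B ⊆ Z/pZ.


Work in Z/17Z: reduce every sum a + b modulo 17.
Enumerate all 10 pairs:
a = 2: 2+4=6, 2+16=1
a = 5: 5+4=9, 5+16=4
a = 10: 10+4=14, 10+16=9
a = 14: 14+4=1, 14+16=13
a = 16: 16+4=3, 16+16=15
Distinct residues collected: {1, 3, 4, 6, 9, 13, 14, 15}
|A + B| = 8 (out of 17 total residues).

A + B = {1, 3, 4, 6, 9, 13, 14, 15}


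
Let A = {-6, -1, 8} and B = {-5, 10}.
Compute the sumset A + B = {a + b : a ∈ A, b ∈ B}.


A + B = {a + b : a ∈ A, b ∈ B}.
Enumerate all |A|·|B| = 3·2 = 6 pairs (a, b) and collect distinct sums.
a = -6: -6+-5=-11, -6+10=4
a = -1: -1+-5=-6, -1+10=9
a = 8: 8+-5=3, 8+10=18
Collecting distinct sums: A + B = {-11, -6, 3, 4, 9, 18}
|A + B| = 6

A + B = {-11, -6, 3, 4, 9, 18}


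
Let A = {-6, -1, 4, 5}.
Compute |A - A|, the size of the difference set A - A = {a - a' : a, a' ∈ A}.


A - A = {a - a' : a, a' ∈ A}; |A| = 4.
Bounds: 2|A|-1 ≤ |A - A| ≤ |A|² - |A| + 1, i.e. 7 ≤ |A - A| ≤ 13.
Note: 0 ∈ A - A always (from a - a). The set is symmetric: if d ∈ A - A then -d ∈ A - A.
Enumerate nonzero differences d = a - a' with a > a' (then include -d):
Positive differences: {1, 5, 6, 10, 11}
Full difference set: {0} ∪ (positive diffs) ∪ (negative diffs).
|A - A| = 1 + 2·5 = 11 (matches direct enumeration: 11).

|A - A| = 11


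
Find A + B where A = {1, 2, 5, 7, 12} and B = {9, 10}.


A + B = {a + b : a ∈ A, b ∈ B}.
Enumerate all |A|·|B| = 5·2 = 10 pairs (a, b) and collect distinct sums.
a = 1: 1+9=10, 1+10=11
a = 2: 2+9=11, 2+10=12
a = 5: 5+9=14, 5+10=15
a = 7: 7+9=16, 7+10=17
a = 12: 12+9=21, 12+10=22
Collecting distinct sums: A + B = {10, 11, 12, 14, 15, 16, 17, 21, 22}
|A + B| = 9

A + B = {10, 11, 12, 14, 15, 16, 17, 21, 22}


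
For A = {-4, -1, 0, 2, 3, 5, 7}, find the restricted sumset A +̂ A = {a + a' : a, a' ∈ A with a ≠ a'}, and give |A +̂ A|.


Restricted sumset: A +̂ A = {a + a' : a ∈ A, a' ∈ A, a ≠ a'}.
Equivalently, take A + A and drop any sum 2a that is achievable ONLY as a + a for a ∈ A (i.e. sums representable only with equal summands).
Enumerate pairs (a, a') with a < a' (symmetric, so each unordered pair gives one sum; this covers all a ≠ a'):
  -4 + -1 = -5
  -4 + 0 = -4
  -4 + 2 = -2
  -4 + 3 = -1
  -4 + 5 = 1
  -4 + 7 = 3
  -1 + 0 = -1
  -1 + 2 = 1
  -1 + 3 = 2
  -1 + 5 = 4
  -1 + 7 = 6
  0 + 2 = 2
  0 + 3 = 3
  0 + 5 = 5
  0 + 7 = 7
  2 + 3 = 5
  2 + 5 = 7
  2 + 7 = 9
  3 + 5 = 8
  3 + 7 = 10
  5 + 7 = 12
Collected distinct sums: {-5, -4, -2, -1, 1, 2, 3, 4, 5, 6, 7, 8, 9, 10, 12}
|A +̂ A| = 15
(Reference bound: |A +̂ A| ≥ 2|A| - 3 for |A| ≥ 2, with |A| = 7 giving ≥ 11.)

|A +̂ A| = 15


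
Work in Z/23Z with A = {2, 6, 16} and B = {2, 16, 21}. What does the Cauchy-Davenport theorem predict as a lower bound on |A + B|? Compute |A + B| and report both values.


Cauchy-Davenport: |A + B| ≥ min(p, |A| + |B| - 1) for A, B nonempty in Z/pZ.
|A| = 3, |B| = 3, p = 23.
CD lower bound = min(23, 3 + 3 - 1) = min(23, 5) = 5.
Compute A + B mod 23 directly:
a = 2: 2+2=4, 2+16=18, 2+21=0
a = 6: 6+2=8, 6+16=22, 6+21=4
a = 16: 16+2=18, 16+16=9, 16+21=14
A + B = {0, 4, 8, 9, 14, 18, 22}, so |A + B| = 7.
Verify: 7 ≥ 5? Yes ✓.

CD lower bound = 5, actual |A + B| = 7.


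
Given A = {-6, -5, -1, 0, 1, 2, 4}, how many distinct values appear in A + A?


A + A = {a + a' : a, a' ∈ A}; |A| = 7.
General bounds: 2|A| - 1 ≤ |A + A| ≤ |A|(|A|+1)/2, i.e. 13 ≤ |A + A| ≤ 28.
Lower bound 2|A|-1 is attained iff A is an arithmetic progression.
Enumerate sums a + a' for a ≤ a' (symmetric, so this suffices):
a = -6: -6+-6=-12, -6+-5=-11, -6+-1=-7, -6+0=-6, -6+1=-5, -6+2=-4, -6+4=-2
a = -5: -5+-5=-10, -5+-1=-6, -5+0=-5, -5+1=-4, -5+2=-3, -5+4=-1
a = -1: -1+-1=-2, -1+0=-1, -1+1=0, -1+2=1, -1+4=3
a = 0: 0+0=0, 0+1=1, 0+2=2, 0+4=4
a = 1: 1+1=2, 1+2=3, 1+4=5
a = 2: 2+2=4, 2+4=6
a = 4: 4+4=8
Distinct sums: {-12, -11, -10, -7, -6, -5, -4, -3, -2, -1, 0, 1, 2, 3, 4, 5, 6, 8}
|A + A| = 18

|A + A| = 18


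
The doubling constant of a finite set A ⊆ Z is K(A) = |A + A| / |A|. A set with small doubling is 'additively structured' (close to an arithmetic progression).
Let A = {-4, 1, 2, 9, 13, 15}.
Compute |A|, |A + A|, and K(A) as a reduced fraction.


|A| = 6.
Compute A + A by enumerating all 36 pairs.
A + A = {-8, -3, -2, 2, 3, 4, 5, 9, 10, 11, 14, 15, 16, 17, 18, 22, 24, 26, 28, 30}, so |A + A| = 20.
K = |A + A| / |A| = 20/6 = 10/3 ≈ 3.3333.
Reference: AP of size 6 gives K = 11/6 ≈ 1.8333; a fully generic set of size 6 gives K ≈ 3.5000.

|A| = 6, |A + A| = 20, K = 20/6 = 10/3.


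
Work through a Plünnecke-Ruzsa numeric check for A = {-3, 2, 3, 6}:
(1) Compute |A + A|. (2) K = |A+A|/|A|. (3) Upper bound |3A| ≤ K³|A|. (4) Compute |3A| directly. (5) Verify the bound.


|A| = 4.
Step 1: Compute A + A by enumerating all 16 pairs.
A + A = {-6, -1, 0, 3, 4, 5, 6, 8, 9, 12}, so |A + A| = 10.
Step 2: Doubling constant K = |A + A|/|A| = 10/4 = 10/4 ≈ 2.5000.
Step 3: Plünnecke-Ruzsa gives |3A| ≤ K³·|A| = (2.5000)³ · 4 ≈ 62.5000.
Step 4: Compute 3A = A + A + A directly by enumerating all triples (a,b,c) ∈ A³; |3A| = 18.
Step 5: Check 18 ≤ 62.5000? Yes ✓.

K = 10/4, Plünnecke-Ruzsa bound K³|A| ≈ 62.5000, |3A| = 18, inequality holds.


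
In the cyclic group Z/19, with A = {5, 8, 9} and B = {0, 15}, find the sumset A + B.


Work in Z/19Z: reduce every sum a + b modulo 19.
Enumerate all 6 pairs:
a = 5: 5+0=5, 5+15=1
a = 8: 8+0=8, 8+15=4
a = 9: 9+0=9, 9+15=5
Distinct residues collected: {1, 4, 5, 8, 9}
|A + B| = 5 (out of 19 total residues).

A + B = {1, 4, 5, 8, 9}


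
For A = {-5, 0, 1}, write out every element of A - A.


A - A = {a - a' : a, a' ∈ A}.
Compute a - a' for each ordered pair (a, a'):
a = -5: -5--5=0, -5-0=-5, -5-1=-6
a = 0: 0--5=5, 0-0=0, 0-1=-1
a = 1: 1--5=6, 1-0=1, 1-1=0
Collecting distinct values (and noting 0 appears from a-a):
A - A = {-6, -5, -1, 0, 1, 5, 6}
|A - A| = 7

A - A = {-6, -5, -1, 0, 1, 5, 6}


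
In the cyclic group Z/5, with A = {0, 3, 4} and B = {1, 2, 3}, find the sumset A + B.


Work in Z/5Z: reduce every sum a + b modulo 5.
Enumerate all 9 pairs:
a = 0: 0+1=1, 0+2=2, 0+3=3
a = 3: 3+1=4, 3+2=0, 3+3=1
a = 4: 4+1=0, 4+2=1, 4+3=2
Distinct residues collected: {0, 1, 2, 3, 4}
|A + B| = 5 (out of 5 total residues).

A + B = {0, 1, 2, 3, 4}


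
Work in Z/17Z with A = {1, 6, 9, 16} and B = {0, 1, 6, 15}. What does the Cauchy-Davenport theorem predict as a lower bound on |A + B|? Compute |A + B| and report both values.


Cauchy-Davenport: |A + B| ≥ min(p, |A| + |B| - 1) for A, B nonempty in Z/pZ.
|A| = 4, |B| = 4, p = 17.
CD lower bound = min(17, 4 + 4 - 1) = min(17, 7) = 7.
Compute A + B mod 17 directly:
a = 1: 1+0=1, 1+1=2, 1+6=7, 1+15=16
a = 6: 6+0=6, 6+1=7, 6+6=12, 6+15=4
a = 9: 9+0=9, 9+1=10, 9+6=15, 9+15=7
a = 16: 16+0=16, 16+1=0, 16+6=5, 16+15=14
A + B = {0, 1, 2, 4, 5, 6, 7, 9, 10, 12, 14, 15, 16}, so |A + B| = 13.
Verify: 13 ≥ 7? Yes ✓.

CD lower bound = 7, actual |A + B| = 13.


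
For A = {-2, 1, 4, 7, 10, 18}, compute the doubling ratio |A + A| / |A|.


|A| = 6.
Compute A + A by enumerating all 36 pairs.
A + A = {-4, -1, 2, 5, 8, 11, 14, 16, 17, 19, 20, 22, 25, 28, 36}, so |A + A| = 15.
K = |A + A| / |A| = 15/6 = 5/2 ≈ 2.5000.
Reference: AP of size 6 gives K = 11/6 ≈ 1.8333; a fully generic set of size 6 gives K ≈ 3.5000.

|A| = 6, |A + A| = 15, K = 15/6 = 5/2.


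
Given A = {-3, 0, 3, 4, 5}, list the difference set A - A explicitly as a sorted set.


A - A = {a - a' : a, a' ∈ A}.
Compute a - a' for each ordered pair (a, a'):
a = -3: -3--3=0, -3-0=-3, -3-3=-6, -3-4=-7, -3-5=-8
a = 0: 0--3=3, 0-0=0, 0-3=-3, 0-4=-4, 0-5=-5
a = 3: 3--3=6, 3-0=3, 3-3=0, 3-4=-1, 3-5=-2
a = 4: 4--3=7, 4-0=4, 4-3=1, 4-4=0, 4-5=-1
a = 5: 5--3=8, 5-0=5, 5-3=2, 5-4=1, 5-5=0
Collecting distinct values (and noting 0 appears from a-a):
A - A = {-8, -7, -6, -5, -4, -3, -2, -1, 0, 1, 2, 3, 4, 5, 6, 7, 8}
|A - A| = 17

A - A = {-8, -7, -6, -5, -4, -3, -2, -1, 0, 1, 2, 3, 4, 5, 6, 7, 8}


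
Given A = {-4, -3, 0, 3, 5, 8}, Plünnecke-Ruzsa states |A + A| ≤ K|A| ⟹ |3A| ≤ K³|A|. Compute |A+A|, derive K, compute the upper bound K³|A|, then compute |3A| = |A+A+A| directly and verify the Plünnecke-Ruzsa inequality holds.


|A| = 6.
Step 1: Compute A + A by enumerating all 36 pairs.
A + A = {-8, -7, -6, -4, -3, -1, 0, 1, 2, 3, 4, 5, 6, 8, 10, 11, 13, 16}, so |A + A| = 18.
Step 2: Doubling constant K = |A + A|/|A| = 18/6 = 18/6 ≈ 3.0000.
Step 3: Plünnecke-Ruzsa gives |3A| ≤ K³·|A| = (3.0000)³ · 6 ≈ 162.0000.
Step 4: Compute 3A = A + A + A directly by enumerating all triples (a,b,c) ∈ A³; |3A| = 33.
Step 5: Check 33 ≤ 162.0000? Yes ✓.

K = 18/6, Plünnecke-Ruzsa bound K³|A| ≈ 162.0000, |3A| = 33, inequality holds.


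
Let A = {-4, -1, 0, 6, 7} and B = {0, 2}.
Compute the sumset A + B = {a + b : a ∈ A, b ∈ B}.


A + B = {a + b : a ∈ A, b ∈ B}.
Enumerate all |A|·|B| = 5·2 = 10 pairs (a, b) and collect distinct sums.
a = -4: -4+0=-4, -4+2=-2
a = -1: -1+0=-1, -1+2=1
a = 0: 0+0=0, 0+2=2
a = 6: 6+0=6, 6+2=8
a = 7: 7+0=7, 7+2=9
Collecting distinct sums: A + B = {-4, -2, -1, 0, 1, 2, 6, 7, 8, 9}
|A + B| = 10

A + B = {-4, -2, -1, 0, 1, 2, 6, 7, 8, 9}


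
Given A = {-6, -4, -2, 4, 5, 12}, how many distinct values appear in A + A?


A + A = {a + a' : a, a' ∈ A}; |A| = 6.
General bounds: 2|A| - 1 ≤ |A + A| ≤ |A|(|A|+1)/2, i.e. 11 ≤ |A + A| ≤ 21.
Lower bound 2|A|-1 is attained iff A is an arithmetic progression.
Enumerate sums a + a' for a ≤ a' (symmetric, so this suffices):
a = -6: -6+-6=-12, -6+-4=-10, -6+-2=-8, -6+4=-2, -6+5=-1, -6+12=6
a = -4: -4+-4=-8, -4+-2=-6, -4+4=0, -4+5=1, -4+12=8
a = -2: -2+-2=-4, -2+4=2, -2+5=3, -2+12=10
a = 4: 4+4=8, 4+5=9, 4+12=16
a = 5: 5+5=10, 5+12=17
a = 12: 12+12=24
Distinct sums: {-12, -10, -8, -6, -4, -2, -1, 0, 1, 2, 3, 6, 8, 9, 10, 16, 17, 24}
|A + A| = 18

|A + A| = 18


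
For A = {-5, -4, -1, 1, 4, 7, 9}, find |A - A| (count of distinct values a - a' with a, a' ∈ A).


A - A = {a - a' : a, a' ∈ A}; |A| = 7.
Bounds: 2|A|-1 ≤ |A - A| ≤ |A|² - |A| + 1, i.e. 13 ≤ |A - A| ≤ 43.
Note: 0 ∈ A - A always (from a - a). The set is symmetric: if d ∈ A - A then -d ∈ A - A.
Enumerate nonzero differences d = a - a' with a > a' (then include -d):
Positive differences: {1, 2, 3, 4, 5, 6, 8, 9, 10, 11, 12, 13, 14}
Full difference set: {0} ∪ (positive diffs) ∪ (negative diffs).
|A - A| = 1 + 2·13 = 27 (matches direct enumeration: 27).

|A - A| = 27


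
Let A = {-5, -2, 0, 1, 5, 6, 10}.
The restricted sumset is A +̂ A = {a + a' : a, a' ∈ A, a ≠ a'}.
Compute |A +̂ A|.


Restricted sumset: A +̂ A = {a + a' : a ∈ A, a' ∈ A, a ≠ a'}.
Equivalently, take A + A and drop any sum 2a that is achievable ONLY as a + a for a ∈ A (i.e. sums representable only with equal summands).
Enumerate pairs (a, a') with a < a' (symmetric, so each unordered pair gives one sum; this covers all a ≠ a'):
  -5 + -2 = -7
  -5 + 0 = -5
  -5 + 1 = -4
  -5 + 5 = 0
  -5 + 6 = 1
  -5 + 10 = 5
  -2 + 0 = -2
  -2 + 1 = -1
  -2 + 5 = 3
  -2 + 6 = 4
  -2 + 10 = 8
  0 + 1 = 1
  0 + 5 = 5
  0 + 6 = 6
  0 + 10 = 10
  1 + 5 = 6
  1 + 6 = 7
  1 + 10 = 11
  5 + 6 = 11
  5 + 10 = 15
  6 + 10 = 16
Collected distinct sums: {-7, -5, -4, -2, -1, 0, 1, 3, 4, 5, 6, 7, 8, 10, 11, 15, 16}
|A +̂ A| = 17
(Reference bound: |A +̂ A| ≥ 2|A| - 3 for |A| ≥ 2, with |A| = 7 giving ≥ 11.)

|A +̂ A| = 17


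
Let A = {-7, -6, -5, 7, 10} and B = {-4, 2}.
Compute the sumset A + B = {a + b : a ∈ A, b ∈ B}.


A + B = {a + b : a ∈ A, b ∈ B}.
Enumerate all |A|·|B| = 5·2 = 10 pairs (a, b) and collect distinct sums.
a = -7: -7+-4=-11, -7+2=-5
a = -6: -6+-4=-10, -6+2=-4
a = -5: -5+-4=-9, -5+2=-3
a = 7: 7+-4=3, 7+2=9
a = 10: 10+-4=6, 10+2=12
Collecting distinct sums: A + B = {-11, -10, -9, -5, -4, -3, 3, 6, 9, 12}
|A + B| = 10

A + B = {-11, -10, -9, -5, -4, -3, 3, 6, 9, 12}


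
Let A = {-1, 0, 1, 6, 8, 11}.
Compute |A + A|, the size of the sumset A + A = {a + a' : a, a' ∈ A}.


A + A = {a + a' : a, a' ∈ A}; |A| = 6.
General bounds: 2|A| - 1 ≤ |A + A| ≤ |A|(|A|+1)/2, i.e. 11 ≤ |A + A| ≤ 21.
Lower bound 2|A|-1 is attained iff A is an arithmetic progression.
Enumerate sums a + a' for a ≤ a' (symmetric, so this suffices):
a = -1: -1+-1=-2, -1+0=-1, -1+1=0, -1+6=5, -1+8=7, -1+11=10
a = 0: 0+0=0, 0+1=1, 0+6=6, 0+8=8, 0+11=11
a = 1: 1+1=2, 1+6=7, 1+8=9, 1+11=12
a = 6: 6+6=12, 6+8=14, 6+11=17
a = 8: 8+8=16, 8+11=19
a = 11: 11+11=22
Distinct sums: {-2, -1, 0, 1, 2, 5, 6, 7, 8, 9, 10, 11, 12, 14, 16, 17, 19, 22}
|A + A| = 18

|A + A| = 18


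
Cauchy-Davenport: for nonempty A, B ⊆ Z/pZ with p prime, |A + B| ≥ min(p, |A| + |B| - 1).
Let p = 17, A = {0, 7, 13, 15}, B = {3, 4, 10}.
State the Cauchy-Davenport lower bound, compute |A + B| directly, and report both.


Cauchy-Davenport: |A + B| ≥ min(p, |A| + |B| - 1) for A, B nonempty in Z/pZ.
|A| = 4, |B| = 3, p = 17.
CD lower bound = min(17, 4 + 3 - 1) = min(17, 6) = 6.
Compute A + B mod 17 directly:
a = 0: 0+3=3, 0+4=4, 0+10=10
a = 7: 7+3=10, 7+4=11, 7+10=0
a = 13: 13+3=16, 13+4=0, 13+10=6
a = 15: 15+3=1, 15+4=2, 15+10=8
A + B = {0, 1, 2, 3, 4, 6, 8, 10, 11, 16}, so |A + B| = 10.
Verify: 10 ≥ 6? Yes ✓.

CD lower bound = 6, actual |A + B| = 10.


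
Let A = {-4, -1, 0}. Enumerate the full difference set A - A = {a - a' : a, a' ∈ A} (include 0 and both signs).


A - A = {a - a' : a, a' ∈ A}.
Compute a - a' for each ordered pair (a, a'):
a = -4: -4--4=0, -4--1=-3, -4-0=-4
a = -1: -1--4=3, -1--1=0, -1-0=-1
a = 0: 0--4=4, 0--1=1, 0-0=0
Collecting distinct values (and noting 0 appears from a-a):
A - A = {-4, -3, -1, 0, 1, 3, 4}
|A - A| = 7

A - A = {-4, -3, -1, 0, 1, 3, 4}


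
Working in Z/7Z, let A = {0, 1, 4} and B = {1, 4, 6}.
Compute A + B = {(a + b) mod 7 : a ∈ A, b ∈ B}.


Work in Z/7Z: reduce every sum a + b modulo 7.
Enumerate all 9 pairs:
a = 0: 0+1=1, 0+4=4, 0+6=6
a = 1: 1+1=2, 1+4=5, 1+6=0
a = 4: 4+1=5, 4+4=1, 4+6=3
Distinct residues collected: {0, 1, 2, 3, 4, 5, 6}
|A + B| = 7 (out of 7 total residues).

A + B = {0, 1, 2, 3, 4, 5, 6}


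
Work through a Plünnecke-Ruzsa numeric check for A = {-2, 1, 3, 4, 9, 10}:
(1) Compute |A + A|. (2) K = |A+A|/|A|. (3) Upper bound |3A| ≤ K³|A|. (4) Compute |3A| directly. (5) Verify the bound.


|A| = 6.
Step 1: Compute A + A by enumerating all 36 pairs.
A + A = {-4, -1, 1, 2, 4, 5, 6, 7, 8, 10, 11, 12, 13, 14, 18, 19, 20}, so |A + A| = 17.
Step 2: Doubling constant K = |A + A|/|A| = 17/6 = 17/6 ≈ 2.8333.
Step 3: Plünnecke-Ruzsa gives |3A| ≤ K³·|A| = (2.8333)³ · 6 ≈ 136.4722.
Step 4: Compute 3A = A + A + A directly by enumerating all triples (a,b,c) ∈ A³; |3A| = 31.
Step 5: Check 31 ≤ 136.4722? Yes ✓.

K = 17/6, Plünnecke-Ruzsa bound K³|A| ≈ 136.4722, |3A| = 31, inequality holds.


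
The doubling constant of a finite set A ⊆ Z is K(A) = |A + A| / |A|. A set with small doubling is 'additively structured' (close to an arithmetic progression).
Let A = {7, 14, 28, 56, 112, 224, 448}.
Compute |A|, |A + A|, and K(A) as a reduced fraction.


|A| = 7.
Compute A + A by enumerating all 49 pairs.
A + A = {14, 21, 28, 35, 42, 56, 63, 70, 84, 112, 119, 126, 140, 168, 224, 231, 238, 252, 280, 336, 448, 455, 462, 476, 504, 560, 672, 896}, so |A + A| = 28.
K = |A + A| / |A| = 28/7 = 4/1 ≈ 4.0000.
Reference: AP of size 7 gives K = 13/7 ≈ 1.8571; a fully generic set of size 7 gives K ≈ 4.0000.

|A| = 7, |A + A| = 28, K = 28/7 = 4/1.


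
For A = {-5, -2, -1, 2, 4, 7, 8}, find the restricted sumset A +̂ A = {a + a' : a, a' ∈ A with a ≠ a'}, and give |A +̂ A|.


Restricted sumset: A +̂ A = {a + a' : a ∈ A, a' ∈ A, a ≠ a'}.
Equivalently, take A + A and drop any sum 2a that is achievable ONLY as a + a for a ∈ A (i.e. sums representable only with equal summands).
Enumerate pairs (a, a') with a < a' (symmetric, so each unordered pair gives one sum; this covers all a ≠ a'):
  -5 + -2 = -7
  -5 + -1 = -6
  -5 + 2 = -3
  -5 + 4 = -1
  -5 + 7 = 2
  -5 + 8 = 3
  -2 + -1 = -3
  -2 + 2 = 0
  -2 + 4 = 2
  -2 + 7 = 5
  -2 + 8 = 6
  -1 + 2 = 1
  -1 + 4 = 3
  -1 + 7 = 6
  -1 + 8 = 7
  2 + 4 = 6
  2 + 7 = 9
  2 + 8 = 10
  4 + 7 = 11
  4 + 8 = 12
  7 + 8 = 15
Collected distinct sums: {-7, -6, -3, -1, 0, 1, 2, 3, 5, 6, 7, 9, 10, 11, 12, 15}
|A +̂ A| = 16
(Reference bound: |A +̂ A| ≥ 2|A| - 3 for |A| ≥ 2, with |A| = 7 giving ≥ 11.)

|A +̂ A| = 16


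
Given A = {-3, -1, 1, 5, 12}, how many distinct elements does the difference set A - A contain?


A - A = {a - a' : a, a' ∈ A}; |A| = 5.
Bounds: 2|A|-1 ≤ |A - A| ≤ |A|² - |A| + 1, i.e. 9 ≤ |A - A| ≤ 21.
Note: 0 ∈ A - A always (from a - a). The set is symmetric: if d ∈ A - A then -d ∈ A - A.
Enumerate nonzero differences d = a - a' with a > a' (then include -d):
Positive differences: {2, 4, 6, 7, 8, 11, 13, 15}
Full difference set: {0} ∪ (positive diffs) ∪ (negative diffs).
|A - A| = 1 + 2·8 = 17 (matches direct enumeration: 17).

|A - A| = 17


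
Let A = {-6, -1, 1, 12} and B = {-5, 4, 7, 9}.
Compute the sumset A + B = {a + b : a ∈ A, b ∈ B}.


A + B = {a + b : a ∈ A, b ∈ B}.
Enumerate all |A|·|B| = 4·4 = 16 pairs (a, b) and collect distinct sums.
a = -6: -6+-5=-11, -6+4=-2, -6+7=1, -6+9=3
a = -1: -1+-5=-6, -1+4=3, -1+7=6, -1+9=8
a = 1: 1+-5=-4, 1+4=5, 1+7=8, 1+9=10
a = 12: 12+-5=7, 12+4=16, 12+7=19, 12+9=21
Collecting distinct sums: A + B = {-11, -6, -4, -2, 1, 3, 5, 6, 7, 8, 10, 16, 19, 21}
|A + B| = 14

A + B = {-11, -6, -4, -2, 1, 3, 5, 6, 7, 8, 10, 16, 19, 21}


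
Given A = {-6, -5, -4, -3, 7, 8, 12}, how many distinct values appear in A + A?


A + A = {a + a' : a, a' ∈ A}; |A| = 7.
General bounds: 2|A| - 1 ≤ |A + A| ≤ |A|(|A|+1)/2, i.e. 13 ≤ |A + A| ≤ 28.
Lower bound 2|A|-1 is attained iff A is an arithmetic progression.
Enumerate sums a + a' for a ≤ a' (symmetric, so this suffices):
a = -6: -6+-6=-12, -6+-5=-11, -6+-4=-10, -6+-3=-9, -6+7=1, -6+8=2, -6+12=6
a = -5: -5+-5=-10, -5+-4=-9, -5+-3=-8, -5+7=2, -5+8=3, -5+12=7
a = -4: -4+-4=-8, -4+-3=-7, -4+7=3, -4+8=4, -4+12=8
a = -3: -3+-3=-6, -3+7=4, -3+8=5, -3+12=9
a = 7: 7+7=14, 7+8=15, 7+12=19
a = 8: 8+8=16, 8+12=20
a = 12: 12+12=24
Distinct sums: {-12, -11, -10, -9, -8, -7, -6, 1, 2, 3, 4, 5, 6, 7, 8, 9, 14, 15, 16, 19, 20, 24}
|A + A| = 22

|A + A| = 22


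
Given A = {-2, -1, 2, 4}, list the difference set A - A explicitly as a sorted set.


A - A = {a - a' : a, a' ∈ A}.
Compute a - a' for each ordered pair (a, a'):
a = -2: -2--2=0, -2--1=-1, -2-2=-4, -2-4=-6
a = -1: -1--2=1, -1--1=0, -1-2=-3, -1-4=-5
a = 2: 2--2=4, 2--1=3, 2-2=0, 2-4=-2
a = 4: 4--2=6, 4--1=5, 4-2=2, 4-4=0
Collecting distinct values (and noting 0 appears from a-a):
A - A = {-6, -5, -4, -3, -2, -1, 0, 1, 2, 3, 4, 5, 6}
|A - A| = 13

A - A = {-6, -5, -4, -3, -2, -1, 0, 1, 2, 3, 4, 5, 6}


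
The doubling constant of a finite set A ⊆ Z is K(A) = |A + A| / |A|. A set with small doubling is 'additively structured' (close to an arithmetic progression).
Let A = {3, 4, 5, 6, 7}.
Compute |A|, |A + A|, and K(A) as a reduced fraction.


|A| = 5.
Compute A + A by enumerating all 25 pairs.
A + A = {6, 7, 8, 9, 10, 11, 12, 13, 14}, so |A + A| = 9.
K = |A + A| / |A| = 9/5 (already in lowest terms) ≈ 1.8000.
Reference: AP of size 5 gives K = 9/5 ≈ 1.8000; a fully generic set of size 5 gives K ≈ 3.0000.

|A| = 5, |A + A| = 9, K = 9/5.


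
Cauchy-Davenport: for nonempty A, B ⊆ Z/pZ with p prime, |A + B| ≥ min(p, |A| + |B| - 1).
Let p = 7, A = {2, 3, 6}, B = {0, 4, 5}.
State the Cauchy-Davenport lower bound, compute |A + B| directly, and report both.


Cauchy-Davenport: |A + B| ≥ min(p, |A| + |B| - 1) for A, B nonempty in Z/pZ.
|A| = 3, |B| = 3, p = 7.
CD lower bound = min(7, 3 + 3 - 1) = min(7, 5) = 5.
Compute A + B mod 7 directly:
a = 2: 2+0=2, 2+4=6, 2+5=0
a = 3: 3+0=3, 3+4=0, 3+5=1
a = 6: 6+0=6, 6+4=3, 6+5=4
A + B = {0, 1, 2, 3, 4, 6}, so |A + B| = 6.
Verify: 6 ≥ 5? Yes ✓.

CD lower bound = 5, actual |A + B| = 6.


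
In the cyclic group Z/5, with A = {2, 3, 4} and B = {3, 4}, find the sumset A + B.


Work in Z/5Z: reduce every sum a + b modulo 5.
Enumerate all 6 pairs:
a = 2: 2+3=0, 2+4=1
a = 3: 3+3=1, 3+4=2
a = 4: 4+3=2, 4+4=3
Distinct residues collected: {0, 1, 2, 3}
|A + B| = 4 (out of 5 total residues).

A + B = {0, 1, 2, 3}


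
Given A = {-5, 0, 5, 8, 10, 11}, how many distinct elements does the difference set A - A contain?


A - A = {a - a' : a, a' ∈ A}; |A| = 6.
Bounds: 2|A|-1 ≤ |A - A| ≤ |A|² - |A| + 1, i.e. 11 ≤ |A - A| ≤ 31.
Note: 0 ∈ A - A always (from a - a). The set is symmetric: if d ∈ A - A then -d ∈ A - A.
Enumerate nonzero differences d = a - a' with a > a' (then include -d):
Positive differences: {1, 2, 3, 5, 6, 8, 10, 11, 13, 15, 16}
Full difference set: {0} ∪ (positive diffs) ∪ (negative diffs).
|A - A| = 1 + 2·11 = 23 (matches direct enumeration: 23).

|A - A| = 23


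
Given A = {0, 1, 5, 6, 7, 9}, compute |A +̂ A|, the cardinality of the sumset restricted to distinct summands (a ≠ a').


Restricted sumset: A +̂ A = {a + a' : a ∈ A, a' ∈ A, a ≠ a'}.
Equivalently, take A + A and drop any sum 2a that is achievable ONLY as a + a for a ∈ A (i.e. sums representable only with equal summands).
Enumerate pairs (a, a') with a < a' (symmetric, so each unordered pair gives one sum; this covers all a ≠ a'):
  0 + 1 = 1
  0 + 5 = 5
  0 + 6 = 6
  0 + 7 = 7
  0 + 9 = 9
  1 + 5 = 6
  1 + 6 = 7
  1 + 7 = 8
  1 + 9 = 10
  5 + 6 = 11
  5 + 7 = 12
  5 + 9 = 14
  6 + 7 = 13
  6 + 9 = 15
  7 + 9 = 16
Collected distinct sums: {1, 5, 6, 7, 8, 9, 10, 11, 12, 13, 14, 15, 16}
|A +̂ A| = 13
(Reference bound: |A +̂ A| ≥ 2|A| - 3 for |A| ≥ 2, with |A| = 6 giving ≥ 9.)

|A +̂ A| = 13


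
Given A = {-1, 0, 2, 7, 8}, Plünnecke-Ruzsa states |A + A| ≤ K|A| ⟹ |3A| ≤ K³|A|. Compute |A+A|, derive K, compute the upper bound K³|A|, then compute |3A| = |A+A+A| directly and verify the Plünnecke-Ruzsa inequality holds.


|A| = 5.
Step 1: Compute A + A by enumerating all 25 pairs.
A + A = {-2, -1, 0, 1, 2, 4, 6, 7, 8, 9, 10, 14, 15, 16}, so |A + A| = 14.
Step 2: Doubling constant K = |A + A|/|A| = 14/5 = 14/5 ≈ 2.8000.
Step 3: Plünnecke-Ruzsa gives |3A| ≤ K³·|A| = (2.8000)³ · 5 ≈ 109.7600.
Step 4: Compute 3A = A + A + A directly by enumerating all triples (a,b,c) ∈ A³; |3A| = 26.
Step 5: Check 26 ≤ 109.7600? Yes ✓.

K = 14/5, Plünnecke-Ruzsa bound K³|A| ≈ 109.7600, |3A| = 26, inequality holds.


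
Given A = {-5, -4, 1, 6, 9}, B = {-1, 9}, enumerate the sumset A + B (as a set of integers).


A + B = {a + b : a ∈ A, b ∈ B}.
Enumerate all |A|·|B| = 5·2 = 10 pairs (a, b) and collect distinct sums.
a = -5: -5+-1=-6, -5+9=4
a = -4: -4+-1=-5, -4+9=5
a = 1: 1+-1=0, 1+9=10
a = 6: 6+-1=5, 6+9=15
a = 9: 9+-1=8, 9+9=18
Collecting distinct sums: A + B = {-6, -5, 0, 4, 5, 8, 10, 15, 18}
|A + B| = 9

A + B = {-6, -5, 0, 4, 5, 8, 10, 15, 18}


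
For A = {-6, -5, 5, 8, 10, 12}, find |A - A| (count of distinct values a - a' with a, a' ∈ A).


A - A = {a - a' : a, a' ∈ A}; |A| = 6.
Bounds: 2|A|-1 ≤ |A - A| ≤ |A|² - |A| + 1, i.e. 11 ≤ |A - A| ≤ 31.
Note: 0 ∈ A - A always (from a - a). The set is symmetric: if d ∈ A - A then -d ∈ A - A.
Enumerate nonzero differences d = a - a' with a > a' (then include -d):
Positive differences: {1, 2, 3, 4, 5, 7, 10, 11, 13, 14, 15, 16, 17, 18}
Full difference set: {0} ∪ (positive diffs) ∪ (negative diffs).
|A - A| = 1 + 2·14 = 29 (matches direct enumeration: 29).

|A - A| = 29


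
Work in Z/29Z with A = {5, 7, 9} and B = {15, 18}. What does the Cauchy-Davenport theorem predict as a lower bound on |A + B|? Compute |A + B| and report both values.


Cauchy-Davenport: |A + B| ≥ min(p, |A| + |B| - 1) for A, B nonempty in Z/pZ.
|A| = 3, |B| = 2, p = 29.
CD lower bound = min(29, 3 + 2 - 1) = min(29, 4) = 4.
Compute A + B mod 29 directly:
a = 5: 5+15=20, 5+18=23
a = 7: 7+15=22, 7+18=25
a = 9: 9+15=24, 9+18=27
A + B = {20, 22, 23, 24, 25, 27}, so |A + B| = 6.
Verify: 6 ≥ 4? Yes ✓.

CD lower bound = 4, actual |A + B| = 6.


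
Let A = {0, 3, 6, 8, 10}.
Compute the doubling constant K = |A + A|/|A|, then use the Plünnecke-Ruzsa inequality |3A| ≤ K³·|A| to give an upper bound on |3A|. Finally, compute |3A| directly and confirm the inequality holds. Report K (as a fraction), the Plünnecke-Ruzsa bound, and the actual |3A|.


|A| = 5.
Step 1: Compute A + A by enumerating all 25 pairs.
A + A = {0, 3, 6, 8, 9, 10, 11, 12, 13, 14, 16, 18, 20}, so |A + A| = 13.
Step 2: Doubling constant K = |A + A|/|A| = 13/5 = 13/5 ≈ 2.6000.
Step 3: Plünnecke-Ruzsa gives |3A| ≤ K³·|A| = (2.6000)³ · 5 ≈ 87.8800.
Step 4: Compute 3A = A + A + A directly by enumerating all triples (a,b,c) ∈ A³; |3A| = 23.
Step 5: Check 23 ≤ 87.8800? Yes ✓.

K = 13/5, Plünnecke-Ruzsa bound K³|A| ≈ 87.8800, |3A| = 23, inequality holds.
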